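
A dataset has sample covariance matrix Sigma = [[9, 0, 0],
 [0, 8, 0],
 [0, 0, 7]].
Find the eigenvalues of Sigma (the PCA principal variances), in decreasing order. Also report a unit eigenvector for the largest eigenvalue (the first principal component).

Step 1 — characteristic polynomial p(λ) = det(λI - Sigma) = λ³ - tr·λ² + c_1·λ - det, where tr = trace, c_1 = sum of the principal 2×2 minors, det = det(Sigma):
  tr = 9 + 8 + 7 = 24,
  c_1 = (9·8 - (0)²) + (9·7 - (0)²) + (8·7 - (0)²) = 72 + 63 + 56 = 191,
  det = 9·(8·7 - (0)²) - (0)·((0)·7 - (0)·(0)) + (0)·((0)·(0) - 8·(0)) = 9·(56) - (0)·(0) + (0)·(0) = 504.
  So p(λ) = λ³ - 24λ² + 191λ - 504.
Step 2 — look for an integer root (rational root theorem: any rational root is an integer divisor of 504). Testing λ = 7:
  p(7) = 343 - 1176 + 1337 - 504 = 0  ✓
  Dividing out (λ - 7): p(λ) = (λ - 7)(λ² - 17λ + 72).
Step 3 — remaining eigenvalues from the quadratic λ² - 17λ + 72 = 0:
  Δ = 17² - 4·72 = 289 - 288 = 1,  λ = (17 ± √1)/2 = (17 ± 1)/2 = 9 or 8.
  Sorted: λ_1 = 9,  λ_2 = 8,  λ_3 = 7  (check: sum = 24 = tr ✓).

Step 4 — unit eigenvector for λ_1 = 9: v spans the null space of (Sigma - λ_1 I), whose rows are
  r_1 = (0, 0, 0),  r_2 = (0, -1, 0),  r_3 = (0, 0, -2).
  v is orthogonal to every row, so take v ∝ r_2 × r_3 = ((-1)·(-2) - (0)·(0), (0)·(0) - (0)·(-2), (0)·(0) - (-1)·(0)) = (2, 0, 0).
  Rescale (divide by 2): u = (1, 0, 0).
  ||u|| = √((1)² + (0)² + (0)²) = √(1) = 1,  v_1 = u/||u|| ≈ (1, 0, 0) (||v_1|| = 1).

λ_1 = 9,  λ_2 = 8,  λ_3 = 7;  v_1 ≈ (1, 0, 0)


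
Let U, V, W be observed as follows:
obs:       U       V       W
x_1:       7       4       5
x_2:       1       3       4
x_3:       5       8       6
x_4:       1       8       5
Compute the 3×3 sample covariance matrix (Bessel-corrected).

Step 1 — column means:
  mean(U) = (7 + 1 + 5 + 1) / 4 = 14/4 = 3.5
  mean(V) = (4 + 3 + 8 + 8) / 4 = 23/4 = 5.75
  mean(W) = (5 + 4 + 6 + 5) / 4 = 20/4 = 5

Step 2 — sample covariance S[i,j] = (1/(n-1)) · Σ_k (x_{k,i} - mean_i) · (x_{k,j} - mean_j), with n-1 = 3.
  S[U,U] = ((3.5)·(3.5) + (-2.5)·(-2.5) + (1.5)·(1.5) + (-2.5)·(-2.5)) / 3 = 27/3 = 9
  S[U,V] = ((3.5)·(-1.75) + (-2.5)·(-2.75) + (1.5)·(2.25) + (-2.5)·(2.25)) / 3 = -1.5/3 = -0.5
  S[U,W] = ((3.5)·(0) + (-2.5)·(-1) + (1.5)·(1) + (-2.5)·(0)) / 3 = 4/3 = 1.3333
  S[V,V] = ((-1.75)·(-1.75) + (-2.75)·(-2.75) + (2.25)·(2.25) + (2.25)·(2.25)) / 3 = 20.75/3 = 6.9167
  S[V,W] = ((-1.75)·(0) + (-2.75)·(-1) + (2.25)·(1) + (2.25)·(0)) / 3 = 5/3 = 1.6667
  S[W,W] = ((0)·(0) + (-1)·(-1) + (1)·(1) + (0)·(0)) / 3 = 2/3 = 0.6667

S is symmetric (S[j,i] = S[i,j]). Assembling:

S = [[9, -0.5, 1.3333],
 [-0.5, 6.9167, 1.6667],
 [1.3333, 1.6667, 0.6667]]


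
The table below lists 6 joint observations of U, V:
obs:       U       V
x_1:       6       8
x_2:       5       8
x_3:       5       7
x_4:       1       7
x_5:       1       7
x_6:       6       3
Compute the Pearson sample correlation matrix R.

Step 1 — column means:
  mean(U) = (6 + 5 + 5 + 1 + 1 + 6) / 6 = 24/6 = 4
  mean(V) = (8 + 8 + 7 + 7 + 7 + 3) / 6 = 40/6 = 6.6667

Step 2 — sample variances and covariances s[i,j] = (1/(n-1)) · Σ_k (x_{k,i} - mean_i) · (x_{k,j} - mean_j), with n-1 = 5:
  s[U,U] = ((2)·(2) + (1)·(1) + (1)·(1) + (-3)·(-3) + (-3)·(-3) + (2)·(2)) / 5 = 28/5 = 5.6
  s[U,V] = ((2)·(1.3333) + (1)·(1.3333) + (1)·(0.3333) + (-3)·(0.3333) + (-3)·(0.3333) + (2)·(-3.6667)) / 5 = -5/5 = -1
  s[V,V] = ((1.3333)·(1.3333) + (1.3333)·(1.3333) + (0.3333)·(0.3333) + (0.3333)·(0.3333) + (0.3333)·(0.3333) + (-3.6667)·(-3.6667)) / 5 = 17.3333/5 = 3.4667
  Sample standard deviations s_i = √(s[i,i]):
  s(U) = √(5.6) = 2.3664
  s(V) = √(3.4667) = 1.8619

Step 3 — r_{ij} = s_{ij} / (s_i · s_j):
  r[U,U] = 1 (diagonal).
  r[U,V] = -1 / (2.3664 · 1.8619) = -1 / 4.4061 = -0.227
  r[V,V] = 1 (diagonal).

R is symmetric with unit diagonal. Assembling:

R = [[1, -0.227],
 [-0.227, 1]]


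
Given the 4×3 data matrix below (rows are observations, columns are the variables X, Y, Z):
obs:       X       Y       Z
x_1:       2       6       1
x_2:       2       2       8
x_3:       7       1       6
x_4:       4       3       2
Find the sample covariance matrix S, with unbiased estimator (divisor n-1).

Step 1 — column means:
  mean(X) = (2 + 2 + 7 + 4) / 4 = 15/4 = 3.75
  mean(Y) = (6 + 2 + 1 + 3) / 4 = 12/4 = 3
  mean(Z) = (1 + 8 + 6 + 2) / 4 = 17/4 = 4.25

Step 2 — sample covariance S[i,j] = (1/(n-1)) · Σ_k (x_{k,i} - mean_i) · (x_{k,j} - mean_j), with n-1 = 3.
  S[X,X] = ((-1.75)·(-1.75) + (-1.75)·(-1.75) + (3.25)·(3.25) + (0.25)·(0.25)) / 3 = 16.75/3 = 5.5833
  S[X,Y] = ((-1.75)·(3) + (-1.75)·(-1) + (3.25)·(-2) + (0.25)·(0)) / 3 = -10/3 = -3.3333
  S[X,Z] = ((-1.75)·(-3.25) + (-1.75)·(3.75) + (3.25)·(1.75) + (0.25)·(-2.25)) / 3 = 4.25/3 = 1.4167
  S[Y,Y] = ((3)·(3) + (-1)·(-1) + (-2)·(-2) + (0)·(0)) / 3 = 14/3 = 4.6667
  S[Y,Z] = ((3)·(-3.25) + (-1)·(3.75) + (-2)·(1.75) + (0)·(-2.25)) / 3 = -17/3 = -5.6667
  S[Z,Z] = ((-3.25)·(-3.25) + (3.75)·(3.75) + (1.75)·(1.75) + (-2.25)·(-2.25)) / 3 = 32.75/3 = 10.9167

S is symmetric (S[j,i] = S[i,j]). Assembling:

S = [[5.5833, -3.3333, 1.4167],
 [-3.3333, 4.6667, -5.6667],
 [1.4167, -5.6667, 10.9167]]


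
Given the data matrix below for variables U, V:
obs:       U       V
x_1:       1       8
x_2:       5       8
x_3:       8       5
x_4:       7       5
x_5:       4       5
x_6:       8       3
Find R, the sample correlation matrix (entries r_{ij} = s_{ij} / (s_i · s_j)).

Step 1 — column means:
  mean(U) = (1 + 5 + 8 + 7 + 4 + 8) / 6 = 33/6 = 5.5
  mean(V) = (8 + 8 + 5 + 5 + 5 + 3) / 6 = 34/6 = 5.6667

Step 2 — sample variances and covariances s[i,j] = (1/(n-1)) · Σ_k (x_{k,i} - mean_i) · (x_{k,j} - mean_j), with n-1 = 5:
  s[U,U] = ((-4.5)·(-4.5) + (-0.5)·(-0.5) + (2.5)·(2.5) + (1.5)·(1.5) + (-1.5)·(-1.5) + (2.5)·(2.5)) / 5 = 37.5/5 = 7.5
  s[U,V] = ((-4.5)·(2.3333) + (-0.5)·(2.3333) + (2.5)·(-0.6667) + (1.5)·(-0.6667) + (-1.5)·(-0.6667) + (2.5)·(-2.6667)) / 5 = -20/5 = -4
  s[V,V] = ((2.3333)·(2.3333) + (2.3333)·(2.3333) + (-0.6667)·(-0.6667) + (-0.6667)·(-0.6667) + (-0.6667)·(-0.6667) + (-2.6667)·(-2.6667)) / 5 = 19.3333/5 = 3.8667
  Sample standard deviations s_i = √(s[i,i]):
  s(U) = √(7.5) = 2.7386
  s(V) = √(3.8667) = 1.9664

Step 3 — r_{ij} = s_{ij} / (s_i · s_j):
  r[U,U] = 1 (diagonal).
  r[U,V] = -4 / (2.7386 · 1.9664) = -4 / 5.3852 = -0.7428
  r[V,V] = 1 (diagonal).

R is symmetric with unit diagonal. Assembling:

R = [[1, -0.7428],
 [-0.7428, 1]]


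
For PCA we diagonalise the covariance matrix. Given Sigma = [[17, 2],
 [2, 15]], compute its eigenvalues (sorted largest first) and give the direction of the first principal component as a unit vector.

Step 1 — characteristic polynomial of 2×2 Sigma:
  det(Sigma - λI) = λ² - trace · λ + det = 0.
  trace = 17 + 15 = 32, det = 17·15 - (2)² = 251.
Step 2 — discriminant:
  Δ = trace² - 4·det = 1024 - 1004 = 20.
Step 3 — eigenvalues:
  λ = (trace ± √Δ)/2 = (32 ± 4.4721)/2,
  λ_1 = 18.2361,  λ_2 = 13.7639.

Step 4 — unit eigenvector for λ_1: solve (Sigma - λ_1 I)v = 0. First row:
  (17 - 18.2361)·v_x + (2)·v_y = 0, i.e. (-1.2361)·v_x + (2)·v_y = 0,
  so v ∝ (b, λ_1 - a) = (2, 1.2361) = u.
  ||u|| = √((2)² + (1.2361)²) = √(5.5279) ≈ 2.3511,
  v_1 = u/||u|| ≈ (0.8507, 0.5257) (||v_1|| = 1).

λ_1 = 18.2361,  λ_2 = 13.7639;  v_1 ≈ (0.8507, 0.5257)


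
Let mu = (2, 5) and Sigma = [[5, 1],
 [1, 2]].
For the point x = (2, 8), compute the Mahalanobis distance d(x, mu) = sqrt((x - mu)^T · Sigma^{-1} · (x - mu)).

Step 1 — centre the observation: (x - mu) = (0, 3).

Step 2 — invert Sigma. det(Sigma) = 5·2 - (1)² = 9.
  Sigma^{-1} = (1/det) · [[d, -b], [-b, a]] = [[0.2222, -0.1111],
 [-0.1111, 0.5556]].

Step 3 — form the quadratic (x - mu)^T · Sigma^{-1} · (x - mu):
  Sigma^{-1} · (x - mu) = (-0.3333, 1.6667).
  (x - mu)^T · [Sigma^{-1} · (x - mu)] = (0)·(-0.3333) + (3)·(1.6667) = 5.

Step 4 — take square root: d = √(5) ≈ 2.2361.

d(x, mu) = √(5) ≈ 2.2361


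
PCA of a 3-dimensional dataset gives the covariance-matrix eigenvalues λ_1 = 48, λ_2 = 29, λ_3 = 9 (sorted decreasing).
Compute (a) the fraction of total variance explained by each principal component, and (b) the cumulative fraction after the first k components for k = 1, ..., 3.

Step 1 — total variance = trace(Sigma) = Σ λ_i = 48 + 29 + 9 = 86.

Step 2 — fraction explained by component i = λ_i / Σ λ:
  PC1: 48/86 = 0.5581
  PC2: 29/86 = 0.3372
  PC3: 9/86 = 0.1047

Step 3 — cumulative fraction after k components = (λ_1 + ... + λ_k) / Σ λ:
  k = 1: 48/86 = 0.5581
  k = 2: (48 + 29)/86 = 77/86 = 0.8953
  k = 3: (48 + 29 + 9)/86 = 86/86 = 1

Summary (fraction, with percent):

explained: PC1 0.5581 (55.81%), PC2 0.3372 (33.72%), PC3 0.1047 (10.47%);  cumulative: 0.5581, 0.8953, 1


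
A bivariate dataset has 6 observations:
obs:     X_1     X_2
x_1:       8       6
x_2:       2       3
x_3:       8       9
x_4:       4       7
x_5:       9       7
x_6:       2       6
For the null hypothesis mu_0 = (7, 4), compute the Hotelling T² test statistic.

Step 1 — sample mean vector:
  mean(X_1) = (8 + 2 + 8 + 4 + 9 + 2) / 6 = 33/6 = 5.5
  mean(X_2) = (6 + 3 + 9 + 7 + 7 + 6) / 6 = 38/6 = 6.3333
  x̄ = (5.5, 6.3333),  deviation x̄ - mu_0 = (5.5, 6.3333) - (7, 4) = (-1.5, 2.3333).

Step 2 — sample covariance matrix, S[i,j] = (1/(n-1)) · Σ_k (x_{k,i} - mean_i) · (x_{k,j} - mean_j), divisor n-1 = 5:
  S[X_1,X_1] = ((2.5)·(2.5) + (-3.5)·(-3.5) + (2.5)·(2.5) + (-1.5)·(-1.5) + (3.5)·(3.5) + (-3.5)·(-3.5)) / 5 = 51.5/5 = 10.3
  S[X_1,X_2] = ((2.5)·(-0.3333) + (-3.5)·(-3.3333) + (2.5)·(2.6667) + (-1.5)·(0.6667) + (3.5)·(0.6667) + (-3.5)·(-0.3333)) / 5 = 20/5 = 4
  S[X_2,X_2] = ((-0.3333)·(-0.3333) + (-3.3333)·(-3.3333) + (2.6667)·(2.6667) + (0.6667)·(0.6667) + (0.6667)·(0.6667) + (-0.3333)·(-0.3333)) / 5 = 19.3333/5 = 3.8667
  S = [[10.3, 4],
 [4, 3.8667]].

Step 3 — invert S. det(S) = 10.3·3.8667 - (4)² = 23.8267.
  S^{-1} = (1/det) · [[d, -b], [-b, a]] = [[0.1623, -0.1679],
 [-0.1679, 0.4323]].

Step 4 — quadratic form (x̄ - mu_0)^T · S^{-1} · (x̄ - mu_0):
  S^{-1} · (x̄ - mu_0) = (-0.6351, 1.2605),
  (x̄ - mu_0)^T · [...] = (-1.5)·(-0.6351) + (2.3333)·(1.2605) = 3.8939.

Step 5 — scale by n: T² = 6 · 3.8939 = 23.3632.

T² ≈ 23.3632


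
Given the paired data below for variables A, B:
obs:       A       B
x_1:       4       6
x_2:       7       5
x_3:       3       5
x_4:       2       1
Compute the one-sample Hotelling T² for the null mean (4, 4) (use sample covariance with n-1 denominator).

Step 1 — sample mean vector:
  mean(A) = (4 + 7 + 3 + 2) / 4 = 16/4 = 4
  mean(B) = (6 + 5 + 5 + 1) / 4 = 17/4 = 4.25
  x̄ = (4, 4.25),  deviation x̄ - mu_0 = (4, 4.25) - (4, 4) = (0, 0.25).

Step 2 — sample covariance matrix, S[i,j] = (1/(n-1)) · Σ_k (x_{k,i} - mean_i) · (x_{k,j} - mean_j), divisor n-1 = 3:
  S[A,A] = ((0)·(0) + (3)·(3) + (-1)·(-1) + (-2)·(-2)) / 3 = 14/3 = 4.6667
  S[A,B] = ((0)·(1.75) + (3)·(0.75) + (-1)·(0.75) + (-2)·(-3.25)) / 3 = 8/3 = 2.6667
  S[B,B] = ((1.75)·(1.75) + (0.75)·(0.75) + (0.75)·(0.75) + (-3.25)·(-3.25)) / 3 = 14.75/3 = 4.9167
  S = [[4.6667, 2.6667],
 [2.6667, 4.9167]].

Step 3 — invert S. det(S) = 4.6667·4.9167 - (2.6667)² = 15.8333.
  S^{-1} = (1/det) · [[d, -b], [-b, a]] = [[0.3105, -0.1684],
 [-0.1684, 0.2947]].

Step 4 — quadratic form (x̄ - mu_0)^T · S^{-1} · (x̄ - mu_0):
  S^{-1} · (x̄ - mu_0) = (-0.0421, 0.0737),
  (x̄ - mu_0)^T · [...] = (0)·(-0.0421) + (0.25)·(0.0737) = 0.0184.

Step 5 — scale by n: T² = 4 · 0.0184 = 0.0737.

T² ≈ 0.0737


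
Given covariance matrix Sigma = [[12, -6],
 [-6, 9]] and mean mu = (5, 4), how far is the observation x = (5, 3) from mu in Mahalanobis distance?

Step 1 — centre the observation: (x - mu) = (0, -1).

Step 2 — invert Sigma. det(Sigma) = 12·9 - (-6)² = 72.
  Sigma^{-1} = (1/det) · [[d, -b], [-b, a]] = [[0.125, 0.0833],
 [0.0833, 0.1667]].

Step 3 — form the quadratic (x - mu)^T · Sigma^{-1} · (x - mu):
  Sigma^{-1} · (x - mu) = (-0.0833, -0.1667).
  (x - mu)^T · [Sigma^{-1} · (x - mu)] = (0)·(-0.0833) + (-1)·(-0.1667) = 0.1667.

Step 4 — take square root: d = √(0.1667) ≈ 0.4082.

d(x, mu) = √(0.1667) ≈ 0.4082


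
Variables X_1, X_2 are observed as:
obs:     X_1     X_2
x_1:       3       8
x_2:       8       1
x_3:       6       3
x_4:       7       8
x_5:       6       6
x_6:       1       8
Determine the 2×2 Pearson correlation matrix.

Step 1 — column means:
  mean(X_1) = (3 + 8 + 6 + 7 + 6 + 1) / 6 = 31/6 = 5.1667
  mean(X_2) = (8 + 1 + 3 + 8 + 6 + 8) / 6 = 34/6 = 5.6667

Step 2 — sample variances and covariances s[i,j] = (1/(n-1)) · Σ_k (x_{k,i} - mean_i) · (x_{k,j} - mean_j), with n-1 = 5:
  s[X_1,X_1] = ((-2.1667)·(-2.1667) + (2.8333)·(2.8333) + (0.8333)·(0.8333) + (1.8333)·(1.8333) + (0.8333)·(0.8333) + (-4.1667)·(-4.1667)) / 5 = 34.8333/5 = 6.9667
  s[X_1,X_2] = ((-2.1667)·(2.3333) + (2.8333)·(-4.6667) + (0.8333)·(-2.6667) + (1.8333)·(2.3333) + (0.8333)·(0.3333) + (-4.1667)·(2.3333)) / 5 = -25.6667/5 = -5.1333
  s[X_2,X_2] = ((2.3333)·(2.3333) + (-4.6667)·(-4.6667) + (-2.6667)·(-2.6667) + (2.3333)·(2.3333) + (0.3333)·(0.3333) + (2.3333)·(2.3333)) / 5 = 45.3333/5 = 9.0667
  Sample standard deviations s_i = √(s[i,i]):
  s(X_1) = √(6.9667) = 2.6394
  s(X_2) = √(9.0667) = 3.0111

Step 3 — r_{ij} = s_{ij} / (s_i · s_j):
  r[X_1,X_1] = 1 (diagonal).
  r[X_1,X_2] = -5.1333 / (2.6394 · 3.0111) = -5.1333 / 7.9476 = -0.6459
  r[X_2,X_2] = 1 (diagonal).

R is symmetric with unit diagonal. Assembling:

R = [[1, -0.6459],
 [-0.6459, 1]]


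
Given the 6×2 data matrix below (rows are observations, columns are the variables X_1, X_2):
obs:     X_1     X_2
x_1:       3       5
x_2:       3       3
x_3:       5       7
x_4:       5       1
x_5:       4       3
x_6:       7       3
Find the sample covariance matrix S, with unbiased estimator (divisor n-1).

Step 1 — column means:
  mean(X_1) = (3 + 3 + 5 + 5 + 4 + 7) / 6 = 27/6 = 4.5
  mean(X_2) = (5 + 3 + 7 + 1 + 3 + 3) / 6 = 22/6 = 3.6667

Step 2 — sample covariance S[i,j] = (1/(n-1)) · Σ_k (x_{k,i} - mean_i) · (x_{k,j} - mean_j), with n-1 = 5.
  S[X_1,X_1] = ((-1.5)·(-1.5) + (-1.5)·(-1.5) + (0.5)·(0.5) + (0.5)·(0.5) + (-0.5)·(-0.5) + (2.5)·(2.5)) / 5 = 11.5/5 = 2.3
  S[X_1,X_2] = ((-1.5)·(1.3333) + (-1.5)·(-0.6667) + (0.5)·(3.3333) + (0.5)·(-2.6667) + (-0.5)·(-0.6667) + (2.5)·(-0.6667)) / 5 = -2/5 = -0.4
  S[X_2,X_2] = ((1.3333)·(1.3333) + (-0.6667)·(-0.6667) + (3.3333)·(3.3333) + (-2.6667)·(-2.6667) + (-0.6667)·(-0.6667) + (-0.6667)·(-0.6667)) / 5 = 21.3333/5 = 4.2667

S is symmetric (S[j,i] = S[i,j]). Assembling:

S = [[2.3, -0.4],
 [-0.4, 4.2667]]


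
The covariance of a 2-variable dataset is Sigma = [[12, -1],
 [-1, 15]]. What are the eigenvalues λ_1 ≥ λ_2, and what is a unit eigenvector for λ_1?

Step 1 — characteristic polynomial of 2×2 Sigma:
  det(Sigma - λI) = λ² - trace · λ + det = 0.
  trace = 12 + 15 = 27, det = 12·15 - (-1)² = 179.
Step 2 — discriminant:
  Δ = trace² - 4·det = 729 - 716 = 13.
Step 3 — eigenvalues:
  λ = (trace ± √Δ)/2 = (27 ± 3.6056)/2,
  λ_1 = 15.3028,  λ_2 = 11.6972.

Step 4 — unit eigenvector for λ_1: solve (Sigma - λ_1 I)v = 0. First row:
  (12 - 15.3028)·v_x + (-1)·v_y = 0, i.e. (-3.3028)·v_x + (-1)·v_y = 0,
  so v ∝ (b, λ_1 - a) = (-1, 3.3028); multiply by -1 so the first entry is positive: u = (1, -3.3028).
  ||u|| = √((1)² + (-3.3028)²) = √(11.9083) ≈ 3.4508,
  v_1 = u/||u|| ≈ (0.2898, -0.9571) (||v_1|| = 1).

λ_1 = 15.3028,  λ_2 = 11.6972;  v_1 ≈ (0.2898, -0.9571)


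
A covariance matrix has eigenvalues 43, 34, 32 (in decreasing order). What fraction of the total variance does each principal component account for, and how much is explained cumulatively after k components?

Step 1 — total variance = trace(Sigma) = Σ λ_i = 43 + 34 + 32 = 109.

Step 2 — fraction explained by component i = λ_i / Σ λ:
  PC1: 43/109 = 0.3945
  PC2: 34/109 = 0.3119
  PC3: 32/109 = 0.2936

Step 3 — cumulative fraction after k components = (λ_1 + ... + λ_k) / Σ λ:
  k = 1: 43/109 = 0.3945
  k = 2: (43 + 34)/109 = 77/109 = 0.7064
  k = 3: (43 + 34 + 32)/109 = 109/109 = 1

Summary (fraction, with percent):

explained: PC1 0.3945 (39.45%), PC2 0.3119 (31.19%), PC3 0.2936 (29.36%);  cumulative: 0.3945, 0.7064, 1


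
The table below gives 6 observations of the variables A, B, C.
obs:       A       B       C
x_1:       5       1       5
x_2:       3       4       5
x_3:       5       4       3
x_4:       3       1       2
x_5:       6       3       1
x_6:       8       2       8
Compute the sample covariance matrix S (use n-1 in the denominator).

Step 1 — column means:
  mean(A) = (5 + 3 + 5 + 3 + 6 + 8) / 6 = 30/6 = 5
  mean(B) = (1 + 4 + 4 + 1 + 3 + 2) / 6 = 15/6 = 2.5
  mean(C) = (5 + 5 + 3 + 2 + 1 + 8) / 6 = 24/6 = 4

Step 2 — sample covariance S[i,j] = (1/(n-1)) · Σ_k (x_{k,i} - mean_i) · (x_{k,j} - mean_j), with n-1 = 5.
  S[A,A] = ((0)·(0) + (-2)·(-2) + (0)·(0) + (-2)·(-2) + (1)·(1) + (3)·(3)) / 5 = 18/5 = 3.6
  S[A,B] = ((0)·(-1.5) + (-2)·(1.5) + (0)·(1.5) + (-2)·(-1.5) + (1)·(0.5) + (3)·(-0.5)) / 5 = -1/5 = -0.2
  S[A,C] = ((0)·(1) + (-2)·(1) + (0)·(-1) + (-2)·(-2) + (1)·(-3) + (3)·(4)) / 5 = 11/5 = 2.2
  S[B,B] = ((-1.5)·(-1.5) + (1.5)·(1.5) + (1.5)·(1.5) + (-1.5)·(-1.5) + (0.5)·(0.5) + (-0.5)·(-0.5)) / 5 = 9.5/5 = 1.9
  S[B,C] = ((-1.5)·(1) + (1.5)·(1) + (1.5)·(-1) + (-1.5)·(-2) + (0.5)·(-3) + (-0.5)·(4)) / 5 = -2/5 = -0.4
  S[C,C] = ((1)·(1) + (1)·(1) + (-1)·(-1) + (-2)·(-2) + (-3)·(-3) + (4)·(4)) / 5 = 32/5 = 6.4

S is symmetric (S[j,i] = S[i,j]). Assembling:

S = [[3.6, -0.2, 2.2],
 [-0.2, 1.9, -0.4],
 [2.2, -0.4, 6.4]]


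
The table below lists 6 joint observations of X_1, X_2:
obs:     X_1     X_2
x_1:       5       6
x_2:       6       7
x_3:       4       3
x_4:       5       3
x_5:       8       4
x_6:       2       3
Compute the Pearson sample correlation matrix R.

Step 1 — column means:
  mean(X_1) = (5 + 6 + 4 + 5 + 8 + 2) / 6 = 30/6 = 5
  mean(X_2) = (6 + 7 + 3 + 3 + 4 + 3) / 6 = 26/6 = 4.3333

Step 2 — sample variances and covariances s[i,j] = (1/(n-1)) · Σ_k (x_{k,i} - mean_i) · (x_{k,j} - mean_j), with n-1 = 5:
  s[X_1,X_1] = ((0)·(0) + (1)·(1) + (-1)·(-1) + (0)·(0) + (3)·(3) + (-3)·(-3)) / 5 = 20/5 = 4
  s[X_1,X_2] = ((0)·(1.6667) + (1)·(2.6667) + (-1)·(-1.3333) + (0)·(-1.3333) + (3)·(-0.3333) + (-3)·(-1.3333)) / 5 = 7/5 = 1.4
  s[X_2,X_2] = ((1.6667)·(1.6667) + (2.6667)·(2.6667) + (-1.3333)·(-1.3333) + (-1.3333)·(-1.3333) + (-0.3333)·(-0.3333) + (-1.3333)·(-1.3333)) / 5 = 15.3333/5 = 3.0667
  Sample standard deviations s_i = √(s[i,i]):
  s(X_1) = √(4) = 2
  s(X_2) = √(3.0667) = 1.7512

Step 3 — r_{ij} = s_{ij} / (s_i · s_j):
  r[X_1,X_1] = 1 (diagonal).
  r[X_1,X_2] = 1.4 / (2 · 1.7512) = 1.4 / 3.5024 = 0.3997
  r[X_2,X_2] = 1 (diagonal).

R is symmetric with unit diagonal. Assembling:

R = [[1, 0.3997],
 [0.3997, 1]]


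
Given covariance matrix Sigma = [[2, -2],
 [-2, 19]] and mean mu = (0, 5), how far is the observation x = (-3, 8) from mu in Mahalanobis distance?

Step 1 — centre the observation: (x - mu) = (-3, 3).

Step 2 — invert Sigma. det(Sigma) = 2·19 - (-2)² = 34.
  Sigma^{-1} = (1/det) · [[d, -b], [-b, a]] = [[0.5588, 0.0588],
 [0.0588, 0.0588]].

Step 3 — form the quadratic (x - mu)^T · Sigma^{-1} · (x - mu):
  Sigma^{-1} · (x - mu) = (-1.5, 0).
  (x - mu)^T · [Sigma^{-1} · (x - mu)] = (-3)·(-1.5) + (3)·(0) = 4.5.

Step 4 — take square root: d = √(4.5) ≈ 2.1213.

d(x, mu) = √(4.5) ≈ 2.1213


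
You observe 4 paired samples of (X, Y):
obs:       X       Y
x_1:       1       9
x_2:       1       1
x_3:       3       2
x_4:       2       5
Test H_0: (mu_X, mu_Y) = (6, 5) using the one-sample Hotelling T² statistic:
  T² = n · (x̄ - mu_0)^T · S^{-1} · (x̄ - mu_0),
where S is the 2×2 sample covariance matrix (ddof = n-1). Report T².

Step 1 — sample mean vector:
  mean(X) = (1 + 1 + 3 + 2) / 4 = 7/4 = 1.75
  mean(Y) = (9 + 1 + 2 + 5) / 4 = 17/4 = 4.25
  x̄ = (1.75, 4.25),  deviation x̄ - mu_0 = (1.75, 4.25) - (6, 5) = (-4.25, -0.75).

Step 2 — sample covariance matrix, S[i,j] = (1/(n-1)) · Σ_k (x_{k,i} - mean_i) · (x_{k,j} - mean_j), divisor n-1 = 3:
  S[X,X] = ((-0.75)·(-0.75) + (-0.75)·(-0.75) + (1.25)·(1.25) + (0.25)·(0.25)) / 3 = 2.75/3 = 0.9167
  S[X,Y] = ((-0.75)·(4.75) + (-0.75)·(-3.25) + (1.25)·(-2.25) + (0.25)·(0.75)) / 3 = -3.75/3 = -1.25
  S[Y,Y] = ((4.75)·(4.75) + (-3.25)·(-3.25) + (-2.25)·(-2.25) + (0.75)·(0.75)) / 3 = 38.75/3 = 12.9167
  S = [[0.9167, -1.25],
 [-1.25, 12.9167]].

Step 3 — invert S. det(S) = 0.9167·12.9167 - (-1.25)² = 10.2778.
  S^{-1} = (1/det) · [[d, -b], [-b, a]] = [[1.2568, 0.1216],
 [0.1216, 0.0892]].

Step 4 — quadratic form (x̄ - mu_0)^T · S^{-1} · (x̄ - mu_0):
  S^{-1} · (x̄ - mu_0) = (-5.4324, -0.5838),
  (x̄ - mu_0)^T · [...] = (-4.25)·(-5.4324) + (-0.75)·(-0.5838) = 23.5257.

Step 5 — scale by n: T² = 4 · 23.5257 = 94.1027.

T² ≈ 94.1027


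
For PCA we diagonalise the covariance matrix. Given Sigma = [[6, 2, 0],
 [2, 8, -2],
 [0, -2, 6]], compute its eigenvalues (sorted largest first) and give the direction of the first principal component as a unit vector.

Step 1 — characteristic polynomial p(λ) = det(λI - Sigma) = λ³ - tr·λ² + c_1·λ - det, where tr = trace, c_1 = sum of the principal 2×2 minors, det = det(Sigma):
  tr = 6 + 8 + 6 = 20,
  c_1 = (6·8 - (2)²) + (6·6 - (0)²) + (8·6 - (-2)²) = 44 + 36 + 44 = 124,
  det = 6·(8·6 - (-2)²) - (2)·((2)·6 - (-2)·(0)) + (0)·((2)·(-2) - 8·(0)) = 6·(44) - (2)·(12) + (0)·(-4) = 240.
  So p(λ) = λ³ - 20λ² + 124λ - 240.
Step 2 — look for an integer root (rational root theorem: any rational root is an integer divisor of 240). Testing λ = 4:
  p(4) = 64 - 320 + 496 - 240 = 0  ✓
  Dividing out (λ - 4): p(λ) = (λ - 4)(λ² - 16λ + 60).
Step 3 — remaining eigenvalues from the quadratic λ² - 16λ + 60 = 0:
  Δ = 16² - 4·60 = 256 - 240 = 16,  λ = (16 ± √16)/2 = (16 ± 4)/2 = 10 or 6.
  Sorted: λ_1 = 10,  λ_2 = 6,  λ_3 = 4  (check: sum = 20 = tr ✓).

Step 4 — unit eigenvector for λ_1 = 10: v spans the null space of (Sigma - λ_1 I), whose rows are
  r_1 = (-4, 2, 0),  r_2 = (2, -2, -2),  r_3 = (0, -2, -4).
  v is orthogonal to every row, so take v ∝ r_1 × r_2 = ((2)·(-2) - (0)·(-2), (0)·(2) - (-4)·(-2), (-4)·(-2) - (2)·(2)) = (-4, -8, 4).
  Rescale (divide by 4; multiply by -1 so the first nonzero entry is positive): u = (1, 2, -1).
  ||u|| = √((1)² + (2)² + (-1)²) = √(6) ≈ 2.4495,  v_1 = u/||u|| ≈ (0.4082, 0.8165, -0.4082) (||v_1|| = 1).

λ_1 = 10,  λ_2 = 6,  λ_3 = 4;  v_1 ≈ (0.4082, 0.8165, -0.4082)


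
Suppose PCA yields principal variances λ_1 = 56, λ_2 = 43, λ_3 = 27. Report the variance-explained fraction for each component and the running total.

Step 1 — total variance = trace(Sigma) = Σ λ_i = 56 + 43 + 27 = 126.

Step 2 — fraction explained by component i = λ_i / Σ λ:
  PC1: 56/126 = 0.4444
  PC2: 43/126 = 0.3413
  PC3: 27/126 = 0.2143

Step 3 — cumulative fraction after k components = (λ_1 + ... + λ_k) / Σ λ:
  k = 1: 56/126 = 0.4444
  k = 2: (56 + 43)/126 = 99/126 = 0.7857
  k = 3: (56 + 43 + 27)/126 = 126/126 = 1

Summary (fraction, with percent):

explained: PC1 0.4444 (44.44%), PC2 0.3413 (34.13%), PC3 0.2143 (21.43%);  cumulative: 0.4444, 0.7857, 1


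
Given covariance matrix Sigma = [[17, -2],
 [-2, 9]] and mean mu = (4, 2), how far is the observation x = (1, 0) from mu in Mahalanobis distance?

Step 1 — centre the observation: (x - mu) = (-3, -2).

Step 2 — invert Sigma. det(Sigma) = 17·9 - (-2)² = 149.
  Sigma^{-1} = (1/det) · [[d, -b], [-b, a]] = [[0.0604, 0.0134],
 [0.0134, 0.1141]].

Step 3 — form the quadratic (x - mu)^T · Sigma^{-1} · (x - mu):
  Sigma^{-1} · (x - mu) = (-0.2081, -0.2685).
  (x - mu)^T · [Sigma^{-1} · (x - mu)] = (-3)·(-0.2081) + (-2)·(-0.2685) = 1.1611.

Step 4 — take square root: d = √(1.1611) ≈ 1.0775.

d(x, mu) = √(1.1611) ≈ 1.0775


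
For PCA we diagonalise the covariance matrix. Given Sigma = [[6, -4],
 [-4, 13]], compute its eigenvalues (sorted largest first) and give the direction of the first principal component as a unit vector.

Step 1 — characteristic polynomial of 2×2 Sigma:
  det(Sigma - λI) = λ² - trace · λ + det = 0.
  trace = 6 + 13 = 19, det = 6·13 - (-4)² = 62.
Step 2 — discriminant:
  Δ = trace² - 4·det = 361 - 248 = 113.
Step 3 — eigenvalues:
  λ = (trace ± √Δ)/2 = (19 ± 10.6301)/2,
  λ_1 = 14.8151,  λ_2 = 4.1849.

Step 4 — unit eigenvector for λ_1: solve (Sigma - λ_1 I)v = 0. First row:
  (6 - 14.8151)·v_x + (-4)·v_y = 0, i.e. (-8.8151)·v_x + (-4)·v_y = 0,
  so v ∝ (b, λ_1 - a) = (-4, 8.8151); multiply by -1 so the first entry is positive: u = (4, -8.8151).
  ||u|| = √((4)² + (-8.8151)²) = √(93.7055) ≈ 9.6802,
  v_1 = u/||u|| ≈ (0.4132, -0.9106) (||v_1|| = 1).

λ_1 = 14.8151,  λ_2 = 4.1849;  v_1 ≈ (0.4132, -0.9106)


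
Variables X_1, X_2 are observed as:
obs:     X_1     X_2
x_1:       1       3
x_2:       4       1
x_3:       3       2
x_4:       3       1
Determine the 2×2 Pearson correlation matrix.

Step 1 — column means:
  mean(X_1) = (1 + 4 + 3 + 3) / 4 = 11/4 = 2.75
  mean(X_2) = (3 + 1 + 2 + 1) / 4 = 7/4 = 1.75

Step 2 — sample variances and covariances s[i,j] = (1/(n-1)) · Σ_k (x_{k,i} - mean_i) · (x_{k,j} - mean_j), with n-1 = 3:
  s[X_1,X_1] = ((-1.75)·(-1.75) + (1.25)·(1.25) + (0.25)·(0.25) + (0.25)·(0.25)) / 3 = 4.75/3 = 1.5833
  s[X_1,X_2] = ((-1.75)·(1.25) + (1.25)·(-0.75) + (0.25)·(0.25) + (0.25)·(-0.75)) / 3 = -3.25/3 = -1.0833
  s[X_2,X_2] = ((1.25)·(1.25) + (-0.75)·(-0.75) + (0.25)·(0.25) + (-0.75)·(-0.75)) / 3 = 2.75/3 = 0.9167
  Sample standard deviations s_i = √(s[i,i]):
  s(X_1) = √(1.5833) = 1.2583
  s(X_2) = √(0.9167) = 0.9574

Step 3 — r_{ij} = s_{ij} / (s_i · s_j):
  r[X_1,X_1] = 1 (diagonal).
  r[X_1,X_2] = -1.0833 / (1.2583 · 0.9574) = -1.0833 / 1.2047 = -0.8992
  r[X_2,X_2] = 1 (diagonal).

R is symmetric with unit diagonal. Assembling:

R = [[1, -0.8992],
 [-0.8992, 1]]


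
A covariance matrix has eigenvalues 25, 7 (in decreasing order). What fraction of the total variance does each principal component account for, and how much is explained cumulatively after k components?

Step 1 — total variance = trace(Sigma) = Σ λ_i = 25 + 7 = 32.

Step 2 — fraction explained by component i = λ_i / Σ λ:
  PC1: 25/32 = 0.7812
  PC2: 7/32 = 0.2188

Step 3 — cumulative fraction after k components = (λ_1 + ... + λ_k) / Σ λ:
  k = 1: 25/32 = 0.7812
  k = 2: (25 + 7)/32 = 32/32 = 1

Summary (fraction, with percent):

explained: PC1 0.7812 (78.12%), PC2 0.2188 (21.88%);  cumulative: 0.7812, 1


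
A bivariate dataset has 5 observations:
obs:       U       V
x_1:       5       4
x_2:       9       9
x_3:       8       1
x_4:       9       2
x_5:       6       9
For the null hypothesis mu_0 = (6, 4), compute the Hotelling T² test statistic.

Step 1 — sample mean vector:
  mean(U) = (5 + 9 + 8 + 9 + 6) / 5 = 37/5 = 7.4
  mean(V) = (4 + 9 + 1 + 2 + 9) / 5 = 25/5 = 5
  x̄ = (7.4, 5),  deviation x̄ - mu_0 = (7.4, 5) - (6, 4) = (1.4, 1).

Step 2 — sample covariance matrix, S[i,j] = (1/(n-1)) · Σ_k (x_{k,i} - mean_i) · (x_{k,j} - mean_j), divisor n-1 = 4:
  S[U,U] = ((-2.4)·(-2.4) + (1.6)·(1.6) + (0.6)·(0.6) + (1.6)·(1.6) + (-1.4)·(-1.4)) / 4 = 13.2/4 = 3.3
  S[U,V] = ((-2.4)·(-1) + (1.6)·(4) + (0.6)·(-4) + (1.6)·(-3) + (-1.4)·(4)) / 4 = -4/4 = -1
  S[V,V] = ((-1)·(-1) + (4)·(4) + (-4)·(-4) + (-3)·(-3) + (4)·(4)) / 4 = 58/4 = 14.5
  S = [[3.3, -1],
 [-1, 14.5]].

Step 3 — invert S. det(S) = 3.3·14.5 - (-1)² = 46.85.
  S^{-1} = (1/det) · [[d, -b], [-b, a]] = [[0.3095, 0.0213],
 [0.0213, 0.0704]].

Step 4 — quadratic form (x̄ - mu_0)^T · S^{-1} · (x̄ - mu_0):
  S^{-1} · (x̄ - mu_0) = (0.4546, 0.1003),
  (x̄ - mu_0)^T · [...] = (1.4)·(0.4546) + (1)·(0.1003) = 0.7368.

Step 5 — scale by n: T² = 5 · 0.7368 = 3.6841.

T² ≈ 3.6841


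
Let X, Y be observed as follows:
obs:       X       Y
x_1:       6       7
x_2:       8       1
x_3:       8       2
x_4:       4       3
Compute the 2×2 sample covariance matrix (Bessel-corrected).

Step 1 — column means:
  mean(X) = (6 + 8 + 8 + 4) / 4 = 26/4 = 6.5
  mean(Y) = (7 + 1 + 2 + 3) / 4 = 13/4 = 3.25

Step 2 — sample covariance S[i,j] = (1/(n-1)) · Σ_k (x_{k,i} - mean_i) · (x_{k,j} - mean_j), with n-1 = 3.
  S[X,X] = ((-0.5)·(-0.5) + (1.5)·(1.5) + (1.5)·(1.5) + (-2.5)·(-2.5)) / 3 = 11/3 = 3.6667
  S[X,Y] = ((-0.5)·(3.75) + (1.5)·(-2.25) + (1.5)·(-1.25) + (-2.5)·(-0.25)) / 3 = -6.5/3 = -2.1667
  S[Y,Y] = ((3.75)·(3.75) + (-2.25)·(-2.25) + (-1.25)·(-1.25) + (-0.25)·(-0.25)) / 3 = 20.75/3 = 6.9167

S is symmetric (S[j,i] = S[i,j]). Assembling:

S = [[3.6667, -2.1667],
 [-2.1667, 6.9167]]


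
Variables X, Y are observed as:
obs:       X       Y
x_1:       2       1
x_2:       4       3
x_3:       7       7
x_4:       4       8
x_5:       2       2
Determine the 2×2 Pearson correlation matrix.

Step 1 — column means:
  mean(X) = (2 + 4 + 7 + 4 + 2) / 5 = 19/5 = 3.8
  mean(Y) = (1 + 3 + 7 + 8 + 2) / 5 = 21/5 = 4.2

Step 2 — sample variances and covariances s[i,j] = (1/(n-1)) · Σ_k (x_{k,i} - mean_i) · (x_{k,j} - mean_j), with n-1 = 4:
  s[X,X] = ((-1.8)·(-1.8) + (0.2)·(0.2) + (3.2)·(3.2) + (0.2)·(0.2) + (-1.8)·(-1.8)) / 4 = 16.8/4 = 4.2
  s[X,Y] = ((-1.8)·(-3.2) + (0.2)·(-1.2) + (3.2)·(2.8) + (0.2)·(3.8) + (-1.8)·(-2.2)) / 4 = 19.2/4 = 4.8
  s[Y,Y] = ((-3.2)·(-3.2) + (-1.2)·(-1.2) + (2.8)·(2.8) + (3.8)·(3.8) + (-2.2)·(-2.2)) / 4 = 38.8/4 = 9.7
  Sample standard deviations s_i = √(s[i,i]):
  s(X) = √(4.2) = 2.0494
  s(Y) = √(9.7) = 3.1145

Step 3 — r_{ij} = s_{ij} / (s_i · s_j):
  r[X,X] = 1 (diagonal).
  r[X,Y] = 4.8 / (2.0494 · 3.1145) = 4.8 / 6.3828 = 0.752
  r[Y,Y] = 1 (diagonal).

R is symmetric with unit diagonal. Assembling:

R = [[1, 0.752],
 [0.752, 1]]


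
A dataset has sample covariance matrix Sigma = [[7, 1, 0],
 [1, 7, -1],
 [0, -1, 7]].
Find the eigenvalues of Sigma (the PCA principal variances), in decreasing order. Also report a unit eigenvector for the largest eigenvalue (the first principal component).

Step 1 — characteristic polynomial p(λ) = det(λI - Sigma) = λ³ - tr·λ² + c_1·λ - det, where tr = trace, c_1 = sum of the principal 2×2 minors, det = det(Sigma):
  tr = 7 + 7 + 7 = 21,
  c_1 = (7·7 - (1)²) + (7·7 - (0)²) + (7·7 - (-1)²) = 48 + 49 + 48 = 145,
  det = 7·(7·7 - (-1)²) - (1)·((1)·7 - (-1)·(0)) + (0)·((1)·(-1) - 7·(0)) = 7·(48) - (1)·(7) + (0)·(-1) = 329.
  So p(λ) = λ³ - 21λ² + 145λ - 329.
Step 2 — look for an integer root (rational root theorem: any rational root is an integer divisor of 329). Testing λ = 7:
  p(7) = 343 - 1029 + 1015 - 329 = 0  ✓
  Dividing out (λ - 7): p(λ) = (λ - 7)(λ² - 14λ + 47).
Step 3 — remaining eigenvalues from the quadratic λ² - 14λ + 47 = 0:
  Δ = 14² - 4·47 = 196 - 188 = 8,  λ = (14 ± √8)/2 = (14 ± 2.8284)/2 ≈ 8.4142 or 5.5858.
  Sorted: λ_1 = 8.4142,  λ_2 = 7,  λ_3 = 5.5858  (check: sum = 21 = tr ✓).

Step 4 — unit eigenvector for λ_1 ≈ 8.4142: v spans the null space of (Sigma - λ_1 I), whose rows are
  r_1 = (-1.4142, 1, 0),  r_2 = (1, -1.4142, -1),  r_3 = (0, -1, -1.4142).
  v is orthogonal to every row, so take v ∝ r_1 × r_2 = ((1)·(-1) - (0)·(-1.4142), (0)·(1) - (-1.4142)·(-1), (-1.4142)·(-1.4142) - (1)·(1)) ≈ (-1, -1.4142, 1).
  Rescale (multiply by -1 so the first nonzero entry is positive): u = (1, 1.4142, -1).
  ||u|| = √((1)² + (1.4142)² + (-1)²) = √(4) ≈ 2,  v_1 = u/||u|| ≈ (0.5, 0.7071, -0.5) (||v_1|| = 1).

λ_1 = 8.4142,  λ_2 = 7,  λ_3 = 5.5858;  v_1 ≈ (0.5, 0.7071, -0.5)


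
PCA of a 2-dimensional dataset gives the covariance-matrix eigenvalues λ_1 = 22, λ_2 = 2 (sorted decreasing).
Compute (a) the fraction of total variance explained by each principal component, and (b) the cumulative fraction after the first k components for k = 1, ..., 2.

Step 1 — total variance = trace(Sigma) = Σ λ_i = 22 + 2 = 24.

Step 2 — fraction explained by component i = λ_i / Σ λ:
  PC1: 22/24 = 0.9167
  PC2: 2/24 = 0.0833

Step 3 — cumulative fraction after k components = (λ_1 + ... + λ_k) / Σ λ:
  k = 1: 22/24 = 0.9167
  k = 2: (22 + 2)/24 = 24/24 = 1

Summary (fraction, with percent):

explained: PC1 0.9167 (91.67%), PC2 0.0833 (8.33%);  cumulative: 0.9167, 1


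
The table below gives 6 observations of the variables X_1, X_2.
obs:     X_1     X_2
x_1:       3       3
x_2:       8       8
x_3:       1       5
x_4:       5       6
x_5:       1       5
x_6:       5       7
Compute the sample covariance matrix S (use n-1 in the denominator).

Step 1 — column means:
  mean(X_1) = (3 + 8 + 1 + 5 + 1 + 5) / 6 = 23/6 = 3.8333
  mean(X_2) = (3 + 8 + 5 + 6 + 5 + 7) / 6 = 34/6 = 5.6667

Step 2 — sample covariance S[i,j] = (1/(n-1)) · Σ_k (x_{k,i} - mean_i) · (x_{k,j} - mean_j), with n-1 = 5.
  S[X_1,X_1] = ((-0.8333)·(-0.8333) + (4.1667)·(4.1667) + (-2.8333)·(-2.8333) + (1.1667)·(1.1667) + (-2.8333)·(-2.8333) + (1.1667)·(1.1667)) / 5 = 36.8333/5 = 7.3667
  S[X_1,X_2] = ((-0.8333)·(-2.6667) + (4.1667)·(2.3333) + (-2.8333)·(-0.6667) + (1.1667)·(0.3333) + (-2.8333)·(-0.6667) + (1.1667)·(1.3333)) / 5 = 17.6667/5 = 3.5333
  S[X_2,X_2] = ((-2.6667)·(-2.6667) + (2.3333)·(2.3333) + (-0.6667)·(-0.6667) + (0.3333)·(0.3333) + (-0.6667)·(-0.6667) + (1.3333)·(1.3333)) / 5 = 15.3333/5 = 3.0667

S is symmetric (S[j,i] = S[i,j]). Assembling:

S = [[7.3667, 3.5333],
 [3.5333, 3.0667]]


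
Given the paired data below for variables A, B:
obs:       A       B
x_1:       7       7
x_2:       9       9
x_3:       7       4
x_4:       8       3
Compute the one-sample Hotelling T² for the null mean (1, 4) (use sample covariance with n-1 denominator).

Step 1 — sample mean vector:
  mean(A) = (7 + 9 + 7 + 8) / 4 = 31/4 = 7.75
  mean(B) = (7 + 9 + 4 + 3) / 4 = 23/4 = 5.75
  x̄ = (7.75, 5.75),  deviation x̄ - mu_0 = (7.75, 5.75) - (1, 4) = (6.75, 1.75).

Step 2 — sample covariance matrix, S[i,j] = (1/(n-1)) · Σ_k (x_{k,i} - mean_i) · (x_{k,j} - mean_j), divisor n-1 = 3:
  S[A,A] = ((-0.75)·(-0.75) + (1.25)·(1.25) + (-0.75)·(-0.75) + (0.25)·(0.25)) / 3 = 2.75/3 = 0.9167
  S[A,B] = ((-0.75)·(1.25) + (1.25)·(3.25) + (-0.75)·(-1.75) + (0.25)·(-2.75)) / 3 = 3.75/3 = 1.25
  S[B,B] = ((1.25)·(1.25) + (3.25)·(3.25) + (-1.75)·(-1.75) + (-2.75)·(-2.75)) / 3 = 22.75/3 = 7.5833
  S = [[0.9167, 1.25],
 [1.25, 7.5833]].

Step 3 — invert S. det(S) = 0.9167·7.5833 - (1.25)² = 5.3889.
  S^{-1} = (1/det) · [[d, -b], [-b, a]] = [[1.4072, -0.232],
 [-0.232, 0.1701]].

Step 4 — quadratic form (x̄ - mu_0)^T · S^{-1} · (x̄ - mu_0):
  S^{-1} · (x̄ - mu_0) = (9.0928, -1.268),
  (x̄ - mu_0)^T · [...] = (6.75)·(9.0928) + (1.75)·(-1.268) = 59.1572.

Step 5 — scale by n: T² = 4 · 59.1572 = 236.6289.

T² ≈ 236.6289


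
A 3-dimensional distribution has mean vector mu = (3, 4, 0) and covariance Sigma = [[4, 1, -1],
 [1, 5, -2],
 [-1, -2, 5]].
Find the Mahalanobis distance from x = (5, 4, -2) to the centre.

Step 1 — centre the observation: (x - mu) = (2, 0, -2).

Step 2 — invert Sigma (cofactor / det for 3×3, or solve directly):
  Sigma^{-1} = [[0.2692, -0.0385, 0.0385],
 [-0.0385, 0.2436, 0.0897],
 [0.0385, 0.0897, 0.2436]].

Step 3 — form the quadratic (x - mu)^T · Sigma^{-1} · (x - mu):
  Sigma^{-1} · (x - mu) = (0.4615, -0.2564, -0.4103).
  (x - mu)^T · [Sigma^{-1} · (x - mu)] = (2)·(0.4615) + (0)·(-0.2564) + (-2)·(-0.4103) = 1.7436.

Step 4 — take square root: d = √(1.7436) ≈ 1.3205.

d(x, mu) = √(1.7436) ≈ 1.3205


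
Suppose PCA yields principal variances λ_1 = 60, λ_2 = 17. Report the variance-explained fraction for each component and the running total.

Step 1 — total variance = trace(Sigma) = Σ λ_i = 60 + 17 = 77.

Step 2 — fraction explained by component i = λ_i / Σ λ:
  PC1: 60/77 = 0.7792
  PC2: 17/77 = 0.2208

Step 3 — cumulative fraction after k components = (λ_1 + ... + λ_k) / Σ λ:
  k = 1: 60/77 = 0.7792
  k = 2: (60 + 17)/77 = 77/77 = 1

Summary (fraction, with percent):

explained: PC1 0.7792 (77.92%), PC2 0.2208 (22.08%);  cumulative: 0.7792, 1


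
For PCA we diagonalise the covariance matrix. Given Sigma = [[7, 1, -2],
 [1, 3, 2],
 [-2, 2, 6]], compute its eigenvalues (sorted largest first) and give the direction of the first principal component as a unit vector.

Step 1 — characteristic polynomial p(λ) = det(λI - Sigma) = λ³ - tr·λ² + c_1·λ - det, where tr = trace, c_1 = sum of the principal 2×2 minors, det = det(Sigma):
  tr = 7 + 3 + 6 = 16,
  c_1 = (7·3 - (1)²) + (7·6 - (-2)²) + (3·6 - (2)²) = 20 + 38 + 14 = 72,
  det = 7·(3·6 - (2)²) - (1)·((1)·6 - (2)·(-2)) + (-2)·((1)·(2) - 3·(-2)) = 7·(14) - (1)·(10) + (-2)·(8) = 72.
  So p(λ) = λ³ - 16λ² + 72λ - 72.
Step 2 — look for an integer root (rational root theorem: any rational root is an integer divisor of 72). Testing λ = 6:
  p(6) = 216 - 576 + 432 - 72 = 0  ✓
  Dividing out (λ - 6): p(λ) = (λ - 6)(λ² - 10λ + 12).
Step 3 — remaining eigenvalues from the quadratic λ² - 10λ + 12 = 0:
  Δ = 10² - 4·12 = 100 - 48 = 52,  λ = (10 ± √52)/2 = (10 ± 7.2111)/2 ≈ 8.6056 or 1.3944.
  Sorted: λ_1 = 8.6056,  λ_2 = 6,  λ_3 = 1.3944  (check: sum = 16 = tr ✓).

Step 4 — unit eigenvector for λ_1 ≈ 8.6056: v spans the null space of (Sigma - λ_1 I), whose rows are
  r_1 = (-1.6056, 1, -2),  r_2 = (1, -5.6056, 2),  r_3 = (-2, 2, -2.6056).
  v is orthogonal to every row, so take v ∝ r_1 × r_2 = ((1)·(2) - (-2)·(-5.6056), (-2)·(1) - (-1.6056)·(2), (-1.6056)·(-5.6056) - (1)·(1)) ≈ (-9.2111, 1.2111, 8).
  Rescale (multiply by -1 so the first nonzero entry is positive): u = (9.2111, -1.2111, -8).
  ||u|| = √((9.2111)² + (-1.2111)² + (-8)²) = √(150.3112) ≈ 12.2601,  v_1 = u/||u|| ≈ (0.7513, -0.0988, -0.6525) (||v_1|| = 1).

λ_1 = 8.6056,  λ_2 = 6,  λ_3 = 1.3944;  v_1 ≈ (0.7513, -0.0988, -0.6525)


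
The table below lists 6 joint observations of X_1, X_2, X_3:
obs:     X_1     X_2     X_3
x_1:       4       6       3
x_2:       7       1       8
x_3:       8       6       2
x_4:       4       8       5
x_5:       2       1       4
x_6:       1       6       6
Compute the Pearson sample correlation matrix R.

Step 1 — column means:
  mean(X_1) = (4 + 7 + 8 + 4 + 2 + 1) / 6 = 26/6 = 4.3333
  mean(X_2) = (6 + 1 + 6 + 8 + 1 + 6) / 6 = 28/6 = 4.6667
  mean(X_3) = (3 + 8 + 2 + 5 + 4 + 6) / 6 = 28/6 = 4.6667

Step 2 — sample variances and covariances s[i,j] = (1/(n-1)) · Σ_k (x_{k,i} - mean_i) · (x_{k,j} - mean_j), with n-1 = 5:
  s[X_1,X_1] = ((-0.3333)·(-0.3333) + (2.6667)·(2.6667) + (3.6667)·(3.6667) + (-0.3333)·(-0.3333) + (-2.3333)·(-2.3333) + (-3.3333)·(-3.3333)) / 5 = 37.3333/5 = 7.4667
  s[X_1,X_2] = ((-0.3333)·(1.3333) + (2.6667)·(-3.6667) + (3.6667)·(1.3333) + (-0.3333)·(3.3333) + (-2.3333)·(-3.6667) + (-3.3333)·(1.3333)) / 5 = -2.3333/5 = -0.4667
  s[X_1,X_3] = ((-0.3333)·(-1.6667) + (2.6667)·(3.3333) + (3.6667)·(-2.6667) + (-0.3333)·(0.3333) + (-2.3333)·(-0.6667) + (-3.3333)·(1.3333)) / 5 = -3.3333/5 = -0.6667
  s[X_2,X_2] = ((1.3333)·(1.3333) + (-3.6667)·(-3.6667) + (1.3333)·(1.3333) + (3.3333)·(3.3333) + (-3.6667)·(-3.6667) + (1.3333)·(1.3333)) / 5 = 43.3333/5 = 8.6667
  s[X_2,X_3] = ((1.3333)·(-1.6667) + (-3.6667)·(3.3333) + (1.3333)·(-2.6667) + (3.3333)·(0.3333) + (-3.6667)·(-0.6667) + (1.3333)·(1.3333)) / 5 = -12.6667/5 = -2.5333
  s[X_3,X_3] = ((-1.6667)·(-1.6667) + (3.3333)·(3.3333) + (-2.6667)·(-2.6667) + (0.3333)·(0.3333) + (-0.6667)·(-0.6667) + (1.3333)·(1.3333)) / 5 = 23.3333/5 = 4.6667
  Sample standard deviations s_i = √(s[i,i]):
  s(X_1) = √(7.4667) = 2.7325
  s(X_2) = √(8.6667) = 2.9439
  s(X_3) = √(4.6667) = 2.1602

Step 3 — r_{ij} = s_{ij} / (s_i · s_j):
  r[X_1,X_1] = 1 (diagonal).
  r[X_1,X_2] = -0.4667 / (2.7325 · 2.9439) = -0.4667 / 8.0443 = -0.058
  r[X_1,X_3] = -0.6667 / (2.7325 · 2.1602) = -0.6667 / 5.9029 = -0.1129
  r[X_2,X_2] = 1 (diagonal).
  r[X_2,X_3] = -2.5333 / (2.9439 · 2.1602) = -2.5333 / 6.3596 = -0.3983
  r[X_3,X_3] = 1 (diagonal).

R is symmetric with unit diagonal. Assembling:

R = [[1, -0.058, -0.1129],
 [-0.058, 1, -0.3983],
 [-0.1129, -0.3983, 1]]
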